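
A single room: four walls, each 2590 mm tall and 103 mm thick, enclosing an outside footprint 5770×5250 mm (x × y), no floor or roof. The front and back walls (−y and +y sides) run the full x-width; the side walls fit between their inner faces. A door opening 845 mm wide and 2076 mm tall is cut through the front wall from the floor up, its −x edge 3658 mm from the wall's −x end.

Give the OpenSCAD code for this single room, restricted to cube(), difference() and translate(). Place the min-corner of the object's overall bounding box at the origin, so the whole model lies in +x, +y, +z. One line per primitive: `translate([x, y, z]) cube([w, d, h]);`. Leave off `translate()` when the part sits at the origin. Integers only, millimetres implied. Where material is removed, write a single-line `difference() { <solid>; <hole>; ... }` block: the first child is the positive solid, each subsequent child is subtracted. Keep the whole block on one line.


difference() { cube([5770, 103, 2590]); translate([3658, 0, 0]) cube([845, 103, 2076]); }
translate([0, 5147, 0]) cube([5770, 103, 2590]);
translate([0, 103, 0]) cube([103, 5044, 2590]);
translate([5667, 103, 0]) cube([103, 5044, 2590]);


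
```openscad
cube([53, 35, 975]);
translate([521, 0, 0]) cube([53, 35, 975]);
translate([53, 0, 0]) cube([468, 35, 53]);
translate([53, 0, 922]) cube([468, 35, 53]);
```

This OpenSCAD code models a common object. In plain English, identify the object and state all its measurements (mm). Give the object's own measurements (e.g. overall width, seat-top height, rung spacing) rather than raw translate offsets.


A rectangular picture frame lying in the x–z plane (depth along y). The opening is 468 mm wide (x) by 869 mm tall (z), surrounded by a border 53 mm wide on all four sides. The frame is 35 mm deep and is made of two full-height vertical stiles with two horizontal rails fitted between them.


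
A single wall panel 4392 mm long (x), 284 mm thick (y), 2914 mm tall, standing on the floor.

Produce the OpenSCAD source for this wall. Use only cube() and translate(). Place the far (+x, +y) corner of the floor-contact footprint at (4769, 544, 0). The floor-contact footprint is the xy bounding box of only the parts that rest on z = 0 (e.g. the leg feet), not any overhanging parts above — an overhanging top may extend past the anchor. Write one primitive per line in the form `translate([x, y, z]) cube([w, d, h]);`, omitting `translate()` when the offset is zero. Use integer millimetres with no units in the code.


translate([377, 260, 0]) cube([4392, 284, 2914]);


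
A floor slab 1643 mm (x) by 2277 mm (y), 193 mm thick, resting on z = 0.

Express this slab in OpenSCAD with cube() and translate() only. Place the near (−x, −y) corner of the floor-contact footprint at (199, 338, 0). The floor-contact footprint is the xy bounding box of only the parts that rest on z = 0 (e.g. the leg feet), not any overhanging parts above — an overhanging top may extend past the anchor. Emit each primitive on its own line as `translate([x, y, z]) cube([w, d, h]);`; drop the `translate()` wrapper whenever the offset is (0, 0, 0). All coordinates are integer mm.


translate([199, 338, 0]) cube([1643, 2277, 193]);


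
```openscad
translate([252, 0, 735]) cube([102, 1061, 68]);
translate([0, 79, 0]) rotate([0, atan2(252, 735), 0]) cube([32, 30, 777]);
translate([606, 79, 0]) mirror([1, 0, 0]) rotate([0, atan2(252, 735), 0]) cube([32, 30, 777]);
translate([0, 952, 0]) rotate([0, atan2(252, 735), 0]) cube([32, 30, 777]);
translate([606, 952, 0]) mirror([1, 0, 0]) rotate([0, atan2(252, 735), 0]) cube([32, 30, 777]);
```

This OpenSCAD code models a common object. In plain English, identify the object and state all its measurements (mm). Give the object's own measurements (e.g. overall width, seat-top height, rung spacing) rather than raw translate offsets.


A sawhorse. A 102×1061×68 mm beam (x, y, z) sits on two A-frame leg pairs. Each pair is two raked legs of 32×30 mm section (30 mm along y) splaying symmetrically in x. Each leg rises 735 mm vertically over 252 mm of horizontal reach and is 777 mm long along its own axis. Every leg's outer bottom edge rests on the floor and its outer top edge meets a bottom edge of the beam — the left legs (tilting toward +x) meet the beam's −x bottom edge, the right legs (their mirror images, tilting toward −x) meet its +x bottom edge — so the leg tops tuck under the beam, the beam's underside is 735 mm above the floor, and the feet are 606 mm apart outside-to-outside with the beam centred between them. The two leg pairs are set in 79 mm from either end of the beam.


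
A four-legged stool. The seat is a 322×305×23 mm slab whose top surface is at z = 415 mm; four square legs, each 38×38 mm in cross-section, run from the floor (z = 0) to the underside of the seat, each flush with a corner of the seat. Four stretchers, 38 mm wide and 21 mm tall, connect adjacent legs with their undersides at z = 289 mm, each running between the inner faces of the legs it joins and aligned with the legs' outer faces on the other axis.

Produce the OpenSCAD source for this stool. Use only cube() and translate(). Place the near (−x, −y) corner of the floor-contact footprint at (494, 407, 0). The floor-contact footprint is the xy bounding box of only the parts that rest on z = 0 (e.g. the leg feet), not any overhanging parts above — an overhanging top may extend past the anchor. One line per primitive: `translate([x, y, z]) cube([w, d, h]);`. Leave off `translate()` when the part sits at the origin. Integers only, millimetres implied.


translate([494, 407, 392]) cube([322, 305, 23]);
translate([494, 407, 0]) cube([38, 38, 392]);
translate([778, 407, 0]) cube([38, 38, 392]);
translate([494, 674, 0]) cube([38, 38, 392]);
translate([778, 674, 0]) cube([38, 38, 392]);
translate([532, 407, 289]) cube([246, 38, 21]);
translate([532, 674, 289]) cube([246, 38, 21]);
translate([494, 445, 289]) cube([38, 229, 21]);
translate([778, 445, 289]) cube([38, 229, 21]);


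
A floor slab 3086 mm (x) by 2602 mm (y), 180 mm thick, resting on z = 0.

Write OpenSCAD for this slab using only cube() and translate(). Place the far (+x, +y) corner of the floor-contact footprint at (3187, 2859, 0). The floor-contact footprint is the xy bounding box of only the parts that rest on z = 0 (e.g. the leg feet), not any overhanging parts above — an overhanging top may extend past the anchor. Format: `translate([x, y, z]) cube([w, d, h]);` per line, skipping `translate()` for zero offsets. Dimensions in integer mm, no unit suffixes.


translate([101, 257, 0]) cube([3086, 2602, 180]);


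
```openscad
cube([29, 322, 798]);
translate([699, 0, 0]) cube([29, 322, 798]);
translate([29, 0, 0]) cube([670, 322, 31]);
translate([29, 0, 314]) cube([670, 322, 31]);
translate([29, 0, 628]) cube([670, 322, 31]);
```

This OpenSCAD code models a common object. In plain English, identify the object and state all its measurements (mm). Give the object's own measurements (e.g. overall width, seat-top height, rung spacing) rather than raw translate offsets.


An open bookshelf. Two side panels, each 29 mm thick, 322 mm deep and 798 mm tall, stand 728 mm apart (outside-to-outside). Between them sit 3 shelves, each 31 mm thick and 322 mm deep, spanning the full gap between the sides. The bottom shelf rests on the floor (its underside at z = 0) and the clear gap between one shelf's top and the next shelf's underside is 283 mm.


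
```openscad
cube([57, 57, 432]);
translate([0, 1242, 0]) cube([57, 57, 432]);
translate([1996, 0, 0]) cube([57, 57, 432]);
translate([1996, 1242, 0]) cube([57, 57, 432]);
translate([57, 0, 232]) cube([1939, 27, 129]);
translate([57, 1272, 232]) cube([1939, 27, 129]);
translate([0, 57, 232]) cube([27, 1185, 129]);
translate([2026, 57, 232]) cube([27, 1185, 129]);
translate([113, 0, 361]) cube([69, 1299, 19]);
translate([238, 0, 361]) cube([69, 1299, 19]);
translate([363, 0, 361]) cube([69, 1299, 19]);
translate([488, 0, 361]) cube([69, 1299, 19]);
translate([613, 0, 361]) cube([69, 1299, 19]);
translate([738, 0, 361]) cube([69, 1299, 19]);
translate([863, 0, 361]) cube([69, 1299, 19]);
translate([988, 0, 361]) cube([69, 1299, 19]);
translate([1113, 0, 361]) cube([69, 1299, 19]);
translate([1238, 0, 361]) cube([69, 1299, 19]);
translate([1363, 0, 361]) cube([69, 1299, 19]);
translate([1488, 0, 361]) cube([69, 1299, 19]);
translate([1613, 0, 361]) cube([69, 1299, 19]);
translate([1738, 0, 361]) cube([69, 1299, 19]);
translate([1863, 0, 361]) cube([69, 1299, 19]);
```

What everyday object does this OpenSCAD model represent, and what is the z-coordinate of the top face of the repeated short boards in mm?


A bed frame. The slat-top height is 380 mm.

Four posts, four rails, and a row of slats — a bed frame. Slats sit on the rails at z = 232 + 129 = 361; with slat thickness 19, the top is 380 mm.


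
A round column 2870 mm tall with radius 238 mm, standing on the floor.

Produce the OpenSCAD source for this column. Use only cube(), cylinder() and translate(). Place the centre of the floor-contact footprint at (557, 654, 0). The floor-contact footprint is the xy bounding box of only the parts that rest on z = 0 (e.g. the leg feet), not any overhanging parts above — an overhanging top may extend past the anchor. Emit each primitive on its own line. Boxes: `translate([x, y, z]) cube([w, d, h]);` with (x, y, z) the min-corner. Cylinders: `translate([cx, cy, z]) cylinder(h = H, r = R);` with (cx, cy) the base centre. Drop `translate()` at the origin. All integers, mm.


translate([557, 654, 0]) cylinder(h = 2870, r = 238);


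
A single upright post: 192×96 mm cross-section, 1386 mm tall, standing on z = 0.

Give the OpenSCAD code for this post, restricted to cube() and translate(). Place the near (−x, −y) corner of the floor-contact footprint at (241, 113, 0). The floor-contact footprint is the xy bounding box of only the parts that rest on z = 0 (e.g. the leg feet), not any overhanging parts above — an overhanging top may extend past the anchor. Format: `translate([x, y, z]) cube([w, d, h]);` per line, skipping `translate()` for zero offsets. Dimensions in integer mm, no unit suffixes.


translate([241, 113, 0]) cube([192, 96, 1386]);


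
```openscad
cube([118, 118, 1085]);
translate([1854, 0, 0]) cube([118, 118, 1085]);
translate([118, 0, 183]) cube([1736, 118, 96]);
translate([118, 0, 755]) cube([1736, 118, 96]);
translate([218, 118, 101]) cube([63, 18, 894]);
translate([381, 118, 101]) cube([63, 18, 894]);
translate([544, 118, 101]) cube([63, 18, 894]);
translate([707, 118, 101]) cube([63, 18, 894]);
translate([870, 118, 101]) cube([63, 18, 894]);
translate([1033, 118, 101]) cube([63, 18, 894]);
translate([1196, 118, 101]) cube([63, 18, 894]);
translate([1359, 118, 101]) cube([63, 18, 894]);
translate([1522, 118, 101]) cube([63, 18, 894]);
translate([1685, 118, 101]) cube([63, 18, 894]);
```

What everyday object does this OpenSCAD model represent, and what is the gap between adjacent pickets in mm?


A fence section. The picket gap is 100 mm.

Two posts, two rails, 10 pickets — a fence section. Span 1736 mm holds 10 pickets of 63 mm with 11 equal gaps: ⌊(1736 − 10·63) / 11⌋ = 100 mm.


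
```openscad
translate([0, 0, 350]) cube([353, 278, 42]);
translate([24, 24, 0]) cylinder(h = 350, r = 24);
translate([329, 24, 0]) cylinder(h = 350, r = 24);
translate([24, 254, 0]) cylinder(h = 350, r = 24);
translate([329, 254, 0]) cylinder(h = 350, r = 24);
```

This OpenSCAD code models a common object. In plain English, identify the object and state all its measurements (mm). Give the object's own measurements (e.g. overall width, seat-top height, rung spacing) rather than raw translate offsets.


A simple wooden stool: a rectangular seat 353 mm (x) by 278 mm (y), 42 mm thick, top face at z = 392 mm, on four round legs, each 48 mm in diameter. The legs rest on z = 0, each leg's axis is inset half a diameter from the nearest pair of seat edges (so the leg's bounding box is flush with the corner).


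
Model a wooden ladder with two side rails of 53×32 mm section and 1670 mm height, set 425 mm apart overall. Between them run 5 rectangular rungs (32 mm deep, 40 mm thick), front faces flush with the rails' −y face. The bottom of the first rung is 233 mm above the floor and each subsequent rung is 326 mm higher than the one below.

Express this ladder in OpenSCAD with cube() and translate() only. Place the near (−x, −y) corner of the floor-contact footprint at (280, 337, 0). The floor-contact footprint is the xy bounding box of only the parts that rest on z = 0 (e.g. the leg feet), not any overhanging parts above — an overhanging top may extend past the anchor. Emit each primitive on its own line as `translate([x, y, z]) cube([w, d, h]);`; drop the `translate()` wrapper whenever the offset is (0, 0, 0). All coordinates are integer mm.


translate([280, 337, 0]) cube([53, 32, 1670]);
translate([652, 337, 0]) cube([53, 32, 1670]);
translate([333, 337, 233]) cube([319, 32, 40]);
translate([333, 337, 559]) cube([319, 32, 40]);
translate([333, 337, 885]) cube([319, 32, 40]);
translate([333, 337, 1211]) cube([319, 32, 40]);
translate([333, 337, 1537]) cube([319, 32, 40]);


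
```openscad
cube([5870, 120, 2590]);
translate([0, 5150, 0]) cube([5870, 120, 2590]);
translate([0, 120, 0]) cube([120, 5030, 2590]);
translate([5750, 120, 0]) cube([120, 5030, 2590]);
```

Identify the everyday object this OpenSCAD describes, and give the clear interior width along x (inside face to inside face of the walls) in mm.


A house (or room) frame. The interior width is 5630 mm.

Four 2590 mm walls enclosing a rectangle with no floor or roof — a room or house frame. Outside width is 5870 mm and wall thickness is 120 mm, so the interior width is 5870 − 2 × 120 = 5630 mm.


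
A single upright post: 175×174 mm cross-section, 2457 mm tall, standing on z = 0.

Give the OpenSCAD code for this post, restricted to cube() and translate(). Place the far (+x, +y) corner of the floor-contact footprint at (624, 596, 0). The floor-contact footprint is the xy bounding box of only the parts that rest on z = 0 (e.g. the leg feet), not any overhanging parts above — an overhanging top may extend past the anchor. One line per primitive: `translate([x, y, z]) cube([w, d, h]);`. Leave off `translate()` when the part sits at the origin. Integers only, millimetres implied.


translate([449, 422, 0]) cube([175, 174, 2457]);


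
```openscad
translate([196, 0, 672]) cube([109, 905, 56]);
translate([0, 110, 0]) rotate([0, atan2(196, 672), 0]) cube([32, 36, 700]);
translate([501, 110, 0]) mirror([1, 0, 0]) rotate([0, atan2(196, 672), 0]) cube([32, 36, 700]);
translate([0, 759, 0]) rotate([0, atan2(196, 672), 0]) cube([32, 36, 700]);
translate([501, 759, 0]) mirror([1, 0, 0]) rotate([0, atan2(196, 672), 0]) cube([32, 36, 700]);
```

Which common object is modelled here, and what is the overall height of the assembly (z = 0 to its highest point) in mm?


A sawhorse. The overall height is 728 mm.

A beam across two mirrored pairs of raked legs — a sawhorse. The beam's underside is at z = 672 (matching the legs' vertical rise in atan2(196, 672)) and the beam is 56 mm tall, so its top is at 672 + 56 = 728 mm. The raked legs top out at the beam's underside, so that is the highest point.


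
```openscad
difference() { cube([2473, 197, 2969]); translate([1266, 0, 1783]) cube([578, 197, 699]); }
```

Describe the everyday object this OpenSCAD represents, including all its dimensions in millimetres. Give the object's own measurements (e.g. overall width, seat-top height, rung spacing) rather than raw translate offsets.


A wall 2473 mm long (x), 197 mm thick (y), 2969 mm tall, with a rectangular window opening cut through it. The opening is 578 mm wide and 699 mm tall; its sill is at z = 1783 mm and its near (−x) edge is 1266 mm from the wall's −x end. The opening passes through the full wall thickness.


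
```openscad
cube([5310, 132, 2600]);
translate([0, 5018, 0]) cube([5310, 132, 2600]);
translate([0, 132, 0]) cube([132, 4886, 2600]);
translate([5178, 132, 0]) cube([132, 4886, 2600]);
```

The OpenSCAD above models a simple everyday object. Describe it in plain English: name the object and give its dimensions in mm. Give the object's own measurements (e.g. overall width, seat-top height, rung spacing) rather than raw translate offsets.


The wall frame of a small rectangular building: four walls, each 2600 mm tall and 132 mm thick, enclosing a footprint 5310 mm (x) by 5150 mm (y) outside-to-outside, with no floor or roof. The front and back walls (the −y and +y sides) span the full width; the two side walls fit between them.


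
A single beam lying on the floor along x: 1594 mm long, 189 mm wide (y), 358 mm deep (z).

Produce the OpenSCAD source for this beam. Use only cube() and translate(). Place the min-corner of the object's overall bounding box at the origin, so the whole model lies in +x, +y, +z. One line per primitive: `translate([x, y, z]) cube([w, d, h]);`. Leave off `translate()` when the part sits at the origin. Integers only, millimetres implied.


cube([1594, 189, 358]);


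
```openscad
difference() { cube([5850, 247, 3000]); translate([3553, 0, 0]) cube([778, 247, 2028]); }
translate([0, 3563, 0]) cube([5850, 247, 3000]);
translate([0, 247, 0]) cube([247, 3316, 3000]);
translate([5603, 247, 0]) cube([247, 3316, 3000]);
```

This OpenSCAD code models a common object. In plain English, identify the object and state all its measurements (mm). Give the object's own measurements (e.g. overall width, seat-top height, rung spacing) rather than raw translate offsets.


A single room: four walls, each 3000 mm tall and 247 mm thick, enclosing an outside footprint 5850×3810 mm (x × y), no floor or roof. The front and back walls (−y and +y sides) run the full x-width; the side walls fit between their inner faces. A door opening 778 mm wide and 2028 mm tall is cut through the front wall from the floor up, its −x edge 3553 mm from the wall's −x end.


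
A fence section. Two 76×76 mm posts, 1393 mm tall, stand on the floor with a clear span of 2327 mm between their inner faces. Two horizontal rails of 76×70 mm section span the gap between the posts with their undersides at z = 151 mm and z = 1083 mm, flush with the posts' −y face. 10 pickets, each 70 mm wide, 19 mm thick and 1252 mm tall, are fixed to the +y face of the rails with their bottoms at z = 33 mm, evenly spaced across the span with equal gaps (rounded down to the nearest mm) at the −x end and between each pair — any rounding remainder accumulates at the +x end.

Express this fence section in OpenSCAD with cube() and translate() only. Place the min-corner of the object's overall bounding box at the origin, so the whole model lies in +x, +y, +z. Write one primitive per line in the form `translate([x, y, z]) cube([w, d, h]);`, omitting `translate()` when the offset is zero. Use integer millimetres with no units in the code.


cube([76, 76, 1393]);
translate([2403, 0, 0]) cube([76, 76, 1393]);
translate([76, 0, 151]) cube([2327, 76, 70]);
translate([76, 0, 1083]) cube([2327, 76, 70]);
translate([223, 76, 33]) cube([70, 19, 1252]);
translate([440, 76, 33]) cube([70, 19, 1252]);
translate([657, 76, 33]) cube([70, 19, 1252]);
translate([874, 76, 33]) cube([70, 19, 1252]);
translate([1091, 76, 33]) cube([70, 19, 1252]);
translate([1308, 76, 33]) cube([70, 19, 1252]);
translate([1525, 76, 33]) cube([70, 19, 1252]);
translate([1742, 76, 33]) cube([70, 19, 1252]);
translate([1959, 76, 33]) cube([70, 19, 1252]);
translate([2176, 76, 33]) cube([70, 19, 1252]);


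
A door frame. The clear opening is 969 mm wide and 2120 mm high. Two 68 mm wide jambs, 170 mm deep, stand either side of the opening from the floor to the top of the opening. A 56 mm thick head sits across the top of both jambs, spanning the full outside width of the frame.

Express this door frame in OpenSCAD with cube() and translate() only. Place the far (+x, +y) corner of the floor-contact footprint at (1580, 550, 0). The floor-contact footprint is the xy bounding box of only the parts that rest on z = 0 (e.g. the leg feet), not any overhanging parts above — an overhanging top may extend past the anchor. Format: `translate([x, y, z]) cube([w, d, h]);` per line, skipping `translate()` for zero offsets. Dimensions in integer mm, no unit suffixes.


translate([475, 380, 0]) cube([68, 170, 2120]);
translate([1512, 380, 0]) cube([68, 170, 2120]);
translate([475, 380, 2120]) cube([1105, 170, 56]);


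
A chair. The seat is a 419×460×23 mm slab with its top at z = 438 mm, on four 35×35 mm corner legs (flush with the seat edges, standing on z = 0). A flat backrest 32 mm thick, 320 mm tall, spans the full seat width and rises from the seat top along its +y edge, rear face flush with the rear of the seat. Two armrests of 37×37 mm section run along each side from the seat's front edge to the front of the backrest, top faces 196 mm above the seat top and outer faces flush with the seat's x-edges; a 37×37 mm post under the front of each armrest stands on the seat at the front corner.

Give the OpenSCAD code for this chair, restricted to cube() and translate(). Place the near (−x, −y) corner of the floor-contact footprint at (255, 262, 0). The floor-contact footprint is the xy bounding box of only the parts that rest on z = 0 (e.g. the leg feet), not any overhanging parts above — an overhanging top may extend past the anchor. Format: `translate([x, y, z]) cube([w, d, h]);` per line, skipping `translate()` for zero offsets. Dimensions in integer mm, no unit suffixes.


// leg_h = 438 - 23 = 415
// arm post h = 196 - 37 = 159
translate([255, 262, 415]) cube([419, 460, 23]);
translate([255, 262, 0]) cube([35, 35, 415]);
translate([639, 262, 0]) cube([35, 35, 415]);
translate([255, 687, 0]) cube([35, 35, 415]);
translate([639, 687, 0]) cube([35, 35, 415]);
translate([255, 690, 438]) cube([419, 32, 320]);
translate([255, 262, 597]) cube([37, 428, 37]);
translate([637, 262, 597]) cube([37, 428, 37]);
translate([255, 262, 438]) cube([37, 37, 159]);
translate([637, 262, 438]) cube([37, 37, 159]);


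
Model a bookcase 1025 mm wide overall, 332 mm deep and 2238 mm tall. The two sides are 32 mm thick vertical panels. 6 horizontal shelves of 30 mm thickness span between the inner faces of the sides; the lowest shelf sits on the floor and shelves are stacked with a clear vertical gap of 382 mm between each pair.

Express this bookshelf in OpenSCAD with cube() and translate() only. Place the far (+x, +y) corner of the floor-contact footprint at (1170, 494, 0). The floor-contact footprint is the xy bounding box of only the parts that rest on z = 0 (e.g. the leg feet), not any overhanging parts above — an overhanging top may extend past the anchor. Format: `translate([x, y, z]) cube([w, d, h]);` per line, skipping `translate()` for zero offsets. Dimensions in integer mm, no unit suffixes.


translate([145, 162, 0]) cube([32, 332, 2238]);
translate([1138, 162, 0]) cube([32, 332, 2238]);
translate([177, 162, 0]) cube([961, 332, 30]);
translate([177, 162, 412]) cube([961, 332, 30]);
translate([177, 162, 824]) cube([961, 332, 30]);
translate([177, 162, 1236]) cube([961, 332, 30]);
translate([177, 162, 1648]) cube([961, 332, 30]);
translate([177, 162, 2060]) cube([961, 332, 30]);


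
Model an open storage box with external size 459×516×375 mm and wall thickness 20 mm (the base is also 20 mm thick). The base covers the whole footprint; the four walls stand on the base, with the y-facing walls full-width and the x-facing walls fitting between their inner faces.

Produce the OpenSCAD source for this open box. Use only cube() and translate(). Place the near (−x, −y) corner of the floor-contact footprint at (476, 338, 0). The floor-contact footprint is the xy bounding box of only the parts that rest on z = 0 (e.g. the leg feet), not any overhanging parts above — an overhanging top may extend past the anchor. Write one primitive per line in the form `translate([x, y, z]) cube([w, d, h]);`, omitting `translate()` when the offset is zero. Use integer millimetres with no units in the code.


translate([476, 338, 0]) cube([459, 516, 20]);
translate([476, 338, 20]) cube([459, 20, 355]);
translate([476, 834, 20]) cube([459, 20, 355]);
translate([476, 358, 20]) cube([20, 476, 355]);
translate([915, 358, 20]) cube([20, 476, 355]);


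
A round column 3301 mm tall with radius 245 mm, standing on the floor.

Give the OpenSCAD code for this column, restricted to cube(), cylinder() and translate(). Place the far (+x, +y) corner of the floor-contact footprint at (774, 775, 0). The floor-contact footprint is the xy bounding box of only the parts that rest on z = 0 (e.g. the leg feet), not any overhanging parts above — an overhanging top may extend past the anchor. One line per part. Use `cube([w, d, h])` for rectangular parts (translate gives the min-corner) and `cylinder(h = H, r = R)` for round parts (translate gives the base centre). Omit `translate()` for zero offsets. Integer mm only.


translate([529, 530, 0]) cylinder(h = 3301, r = 245);


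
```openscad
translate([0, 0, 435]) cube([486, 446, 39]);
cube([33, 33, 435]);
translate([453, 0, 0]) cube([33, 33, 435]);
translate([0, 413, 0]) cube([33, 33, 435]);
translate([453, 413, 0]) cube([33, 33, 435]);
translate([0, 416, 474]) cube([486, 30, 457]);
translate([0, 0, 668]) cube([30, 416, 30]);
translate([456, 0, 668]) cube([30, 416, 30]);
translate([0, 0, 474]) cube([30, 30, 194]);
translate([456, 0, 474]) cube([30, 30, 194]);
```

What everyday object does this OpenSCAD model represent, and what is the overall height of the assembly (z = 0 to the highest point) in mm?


A chair. The overall height is 931 mm.

A slab on four corner posts with a tall panel at the back — a chair. The seat slab sits at z = 435 with thickness 39, and the 457 mm backrest starts at the seat top, so the overall height is 435 + 39 + 457 = 931 mm.


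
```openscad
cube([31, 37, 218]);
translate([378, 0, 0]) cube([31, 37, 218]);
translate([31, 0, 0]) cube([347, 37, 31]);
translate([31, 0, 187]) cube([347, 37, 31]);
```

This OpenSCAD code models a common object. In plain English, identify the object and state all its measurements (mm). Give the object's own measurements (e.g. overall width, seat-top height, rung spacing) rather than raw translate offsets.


A rectangular picture frame lying in the x–z plane (depth along y). The opening is 347 mm wide (x) by 156 mm tall (z), surrounded by a border 31 mm wide on all four sides. The frame is 37 mm deep and is made of two full-height vertical stiles with two horizontal rails fitted between them.


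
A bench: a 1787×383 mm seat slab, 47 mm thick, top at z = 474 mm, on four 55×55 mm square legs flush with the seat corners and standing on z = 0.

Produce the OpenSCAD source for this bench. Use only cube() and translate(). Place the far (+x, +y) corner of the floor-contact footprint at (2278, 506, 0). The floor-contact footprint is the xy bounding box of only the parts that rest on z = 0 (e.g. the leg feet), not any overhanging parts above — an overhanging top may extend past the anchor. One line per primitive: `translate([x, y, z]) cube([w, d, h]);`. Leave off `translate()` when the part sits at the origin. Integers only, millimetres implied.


// leg_h = 474 − 47 = 427
translate([491, 123, 427]) cube([1787, 383, 47]);
translate([491, 123, 0]) cube([55, 55, 427]);
translate([491, 451, 0]) cube([55, 55, 427]);
translate([2223, 123, 0]) cube([55, 55, 427]);
translate([2223, 451, 0]) cube([55, 55, 427]);


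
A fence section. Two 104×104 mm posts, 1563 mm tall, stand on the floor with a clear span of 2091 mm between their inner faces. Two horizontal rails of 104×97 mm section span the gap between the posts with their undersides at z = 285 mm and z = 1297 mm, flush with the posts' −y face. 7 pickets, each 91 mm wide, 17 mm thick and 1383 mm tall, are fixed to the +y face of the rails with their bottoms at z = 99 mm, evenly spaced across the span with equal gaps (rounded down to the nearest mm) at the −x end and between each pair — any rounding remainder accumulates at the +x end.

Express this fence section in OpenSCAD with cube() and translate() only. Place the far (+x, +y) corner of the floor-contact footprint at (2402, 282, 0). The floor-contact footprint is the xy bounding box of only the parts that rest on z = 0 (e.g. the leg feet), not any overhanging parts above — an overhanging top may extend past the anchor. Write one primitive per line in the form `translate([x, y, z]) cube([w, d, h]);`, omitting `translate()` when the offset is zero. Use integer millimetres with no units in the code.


translate([103, 178, 0]) cube([104, 104, 1563]);
translate([2298, 178, 0]) cube([104, 104, 1563]);
translate([207, 178, 285]) cube([2091, 104, 97]);
translate([207, 178, 1297]) cube([2091, 104, 97]);
translate([388, 282, 99]) cube([91, 17, 1383]);
translate([660, 282, 99]) cube([91, 17, 1383]);
translate([932, 282, 99]) cube([91, 17, 1383]);
translate([1204, 282, 99]) cube([91, 17, 1383]);
translate([1476, 282, 99]) cube([91, 17, 1383]);
translate([1748, 282, 99]) cube([91, 17, 1383]);
translate([2020, 282, 99]) cube([91, 17, 1383]);


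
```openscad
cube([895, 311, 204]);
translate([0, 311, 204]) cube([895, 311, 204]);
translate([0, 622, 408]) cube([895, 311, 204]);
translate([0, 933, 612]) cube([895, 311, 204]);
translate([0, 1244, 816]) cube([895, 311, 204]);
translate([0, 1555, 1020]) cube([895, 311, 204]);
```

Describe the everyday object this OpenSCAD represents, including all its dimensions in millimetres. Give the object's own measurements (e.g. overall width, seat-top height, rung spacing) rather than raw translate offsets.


A straight staircase of 6 solid steps. Each step is 895 mm wide (x), 311 mm deep (y, the going) and 204 mm tall (the rise). The first step rests on the floor; each subsequent step sits one going further in +y and one rise higher in +z, directly behind and above the previous step with no overlap.


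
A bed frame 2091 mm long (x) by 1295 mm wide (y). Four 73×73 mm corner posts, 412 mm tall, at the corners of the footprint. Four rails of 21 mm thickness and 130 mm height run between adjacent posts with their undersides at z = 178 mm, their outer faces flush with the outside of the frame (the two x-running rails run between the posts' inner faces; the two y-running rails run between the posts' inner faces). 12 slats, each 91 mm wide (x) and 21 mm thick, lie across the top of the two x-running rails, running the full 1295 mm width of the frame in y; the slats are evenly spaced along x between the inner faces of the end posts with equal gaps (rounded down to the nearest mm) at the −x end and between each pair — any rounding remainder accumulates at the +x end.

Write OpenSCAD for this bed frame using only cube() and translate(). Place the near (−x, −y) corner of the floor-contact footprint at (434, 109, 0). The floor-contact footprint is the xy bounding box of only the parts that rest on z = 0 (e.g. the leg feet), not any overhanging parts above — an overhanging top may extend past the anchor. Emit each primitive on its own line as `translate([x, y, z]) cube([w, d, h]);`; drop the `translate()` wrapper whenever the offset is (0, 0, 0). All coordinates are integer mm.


translate([434, 109, 0]) cube([73, 73, 412]);
translate([434, 1331, 0]) cube([73, 73, 412]);
translate([2452, 109, 0]) cube([73, 73, 412]);
translate([2452, 1331, 0]) cube([73, 73, 412]);
translate([507, 109, 178]) cube([1945, 21, 130]);
translate([507, 1383, 178]) cube([1945, 21, 130]);
translate([434, 182, 178]) cube([21, 1149, 130]);
translate([2504, 182, 178]) cube([21, 1149, 130]);
translate([572, 109, 308]) cube([91, 1295, 21]);
translate([728, 109, 308]) cube([91, 1295, 21]);
translate([884, 109, 308]) cube([91, 1295, 21]);
translate([1040, 109, 308]) cube([91, 1295, 21]);
translate([1196, 109, 308]) cube([91, 1295, 21]);
translate([1352, 109, 308]) cube([91, 1295, 21]);
translate([1508, 109, 308]) cube([91, 1295, 21]);
translate([1664, 109, 308]) cube([91, 1295, 21]);
translate([1820, 109, 308]) cube([91, 1295, 21]);
translate([1976, 109, 308]) cube([91, 1295, 21]);
translate([2132, 109, 308]) cube([91, 1295, 21]);
translate([2288, 109, 308]) cube([91, 1295, 21]);


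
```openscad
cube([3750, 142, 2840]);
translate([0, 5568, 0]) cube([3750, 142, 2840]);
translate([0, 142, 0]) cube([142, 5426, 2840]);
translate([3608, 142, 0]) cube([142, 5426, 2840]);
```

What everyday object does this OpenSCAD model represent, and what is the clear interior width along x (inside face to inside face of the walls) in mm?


A house (or room) frame. The interior width is 3466 mm.

Four 2840 mm walls enclosing a rectangle with no floor or roof — a room or house frame. Outside width is 3750 mm and wall thickness is 142 mm, so the interior width is 3750 − 2 × 142 = 3466 mm.


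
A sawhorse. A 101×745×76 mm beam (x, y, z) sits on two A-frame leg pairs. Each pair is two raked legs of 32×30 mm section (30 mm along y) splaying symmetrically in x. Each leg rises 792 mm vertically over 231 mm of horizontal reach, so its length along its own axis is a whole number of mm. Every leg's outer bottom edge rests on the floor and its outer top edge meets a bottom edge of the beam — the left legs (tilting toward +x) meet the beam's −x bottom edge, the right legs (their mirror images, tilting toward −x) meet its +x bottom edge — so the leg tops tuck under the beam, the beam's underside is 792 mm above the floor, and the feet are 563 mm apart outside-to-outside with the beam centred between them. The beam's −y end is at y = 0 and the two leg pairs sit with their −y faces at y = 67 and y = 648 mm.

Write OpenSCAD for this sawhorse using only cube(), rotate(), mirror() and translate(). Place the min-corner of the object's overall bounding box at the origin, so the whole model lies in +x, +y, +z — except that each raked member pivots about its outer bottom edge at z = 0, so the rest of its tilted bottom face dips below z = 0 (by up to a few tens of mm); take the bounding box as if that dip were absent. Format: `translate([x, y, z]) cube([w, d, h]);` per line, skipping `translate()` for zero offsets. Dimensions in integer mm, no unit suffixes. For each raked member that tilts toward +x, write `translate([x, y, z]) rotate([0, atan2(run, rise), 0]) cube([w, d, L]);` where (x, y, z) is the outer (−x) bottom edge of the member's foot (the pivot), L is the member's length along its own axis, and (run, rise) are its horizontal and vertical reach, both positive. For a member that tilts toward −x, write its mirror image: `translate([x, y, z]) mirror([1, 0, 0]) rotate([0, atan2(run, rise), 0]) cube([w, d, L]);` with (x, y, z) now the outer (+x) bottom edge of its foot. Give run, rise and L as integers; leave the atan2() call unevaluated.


translate([231, 0, 792]) cube([101, 745, 76]);
translate([0, 67, 0]) rotate([0, atan2(231, 792), 0]) cube([32, 30, 825]);
translate([563, 67, 0]) mirror([1, 0, 0]) rotate([0, atan2(231, 792), 0]) cube([32, 30, 825]);
translate([0, 648, 0]) rotate([0, atan2(231, 792), 0]) cube([32, 30, 825]);
translate([563, 648, 0]) mirror([1, 0, 0]) rotate([0, atan2(231, 792), 0]) cube([32, 30, 825]);


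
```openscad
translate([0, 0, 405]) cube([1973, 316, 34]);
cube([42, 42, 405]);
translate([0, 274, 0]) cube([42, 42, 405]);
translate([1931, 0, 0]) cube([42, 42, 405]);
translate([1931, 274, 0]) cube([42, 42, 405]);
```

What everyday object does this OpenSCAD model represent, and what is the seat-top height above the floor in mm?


A bench. The seat-top height is 439 mm.

A long slab on four corner posts — a bench. The slab sits at z = 405 with thickness 34, so the top is 405 + 34 = 439 mm.


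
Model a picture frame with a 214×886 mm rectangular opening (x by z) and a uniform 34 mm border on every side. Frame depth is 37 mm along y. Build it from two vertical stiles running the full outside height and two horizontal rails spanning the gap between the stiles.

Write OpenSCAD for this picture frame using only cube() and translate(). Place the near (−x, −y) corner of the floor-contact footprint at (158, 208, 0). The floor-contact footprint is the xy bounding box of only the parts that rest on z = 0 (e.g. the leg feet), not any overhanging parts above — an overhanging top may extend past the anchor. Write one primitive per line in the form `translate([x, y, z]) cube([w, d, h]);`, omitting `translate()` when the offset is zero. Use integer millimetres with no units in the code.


translate([158, 208, 0]) cube([34, 37, 954]);
translate([406, 208, 0]) cube([34, 37, 954]);
translate([192, 208, 0]) cube([214, 37, 34]);
translate([192, 208, 920]) cube([214, 37, 34]);


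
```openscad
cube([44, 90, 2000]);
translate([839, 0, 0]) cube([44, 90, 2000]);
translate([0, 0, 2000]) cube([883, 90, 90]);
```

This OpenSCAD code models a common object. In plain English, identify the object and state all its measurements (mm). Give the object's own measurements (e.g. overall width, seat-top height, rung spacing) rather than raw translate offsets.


A door frame. The clear opening is 795 mm wide and 2000 mm high. Two 44 mm wide jambs, 90 mm deep, stand either side of the opening from the floor to the top of the opening. A 90 mm thick head sits across the top of both jambs, spanning the full outside width of the frame.


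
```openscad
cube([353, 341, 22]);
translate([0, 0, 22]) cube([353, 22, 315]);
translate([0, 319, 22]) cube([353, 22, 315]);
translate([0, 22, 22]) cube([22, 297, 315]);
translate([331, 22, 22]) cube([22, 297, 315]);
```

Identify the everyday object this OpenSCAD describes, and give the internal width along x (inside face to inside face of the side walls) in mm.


An open box. The internal width is 309 mm.

A 353×341 base slab with four walls standing on it — an open box. The base is 353 mm wide and the walls are 22 mm thick, so the internal width is 353 − 2 × 22 = 309 mm.


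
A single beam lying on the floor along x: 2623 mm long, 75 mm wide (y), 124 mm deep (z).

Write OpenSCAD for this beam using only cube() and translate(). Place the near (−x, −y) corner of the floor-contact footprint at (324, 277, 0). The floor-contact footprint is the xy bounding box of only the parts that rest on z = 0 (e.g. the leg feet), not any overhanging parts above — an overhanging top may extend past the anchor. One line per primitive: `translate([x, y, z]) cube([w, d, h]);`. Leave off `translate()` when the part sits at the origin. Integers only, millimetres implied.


translate([324, 277, 0]) cube([2623, 75, 124]);


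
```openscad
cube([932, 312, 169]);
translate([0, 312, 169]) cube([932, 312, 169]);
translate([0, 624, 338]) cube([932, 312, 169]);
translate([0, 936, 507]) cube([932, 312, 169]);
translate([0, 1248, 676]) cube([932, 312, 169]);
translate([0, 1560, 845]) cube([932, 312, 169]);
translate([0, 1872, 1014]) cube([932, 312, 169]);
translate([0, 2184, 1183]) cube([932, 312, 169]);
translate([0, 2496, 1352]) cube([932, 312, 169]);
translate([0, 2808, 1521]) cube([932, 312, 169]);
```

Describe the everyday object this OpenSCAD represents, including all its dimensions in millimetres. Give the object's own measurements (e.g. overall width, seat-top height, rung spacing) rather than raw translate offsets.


A straight staircase of 10 solid steps. Each step is 932 mm wide (x), 312 mm deep (y, the going) and 169 mm tall (the rise). The first step rests on the floor; each subsequent step sits one going further in +y and one rise higher in +z, directly behind and above the previous step with no overlap.


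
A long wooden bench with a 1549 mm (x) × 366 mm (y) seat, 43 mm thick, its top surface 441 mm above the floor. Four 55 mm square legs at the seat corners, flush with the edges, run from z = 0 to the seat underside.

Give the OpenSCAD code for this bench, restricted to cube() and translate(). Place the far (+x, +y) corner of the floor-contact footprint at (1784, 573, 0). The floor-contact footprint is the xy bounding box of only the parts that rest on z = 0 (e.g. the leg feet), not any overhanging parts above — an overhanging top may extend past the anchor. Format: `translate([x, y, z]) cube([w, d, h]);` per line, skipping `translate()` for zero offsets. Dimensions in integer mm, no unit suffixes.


// leg_h = 441 − 43 = 398
translate([235, 207, 398]) cube([1549, 366, 43]);
translate([235, 207, 0]) cube([55, 55, 398]);
translate([235, 518, 0]) cube([55, 55, 398]);
translate([1729, 207, 0]) cube([55, 55, 398]);
translate([1729, 518, 0]) cube([55, 55, 398]);
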